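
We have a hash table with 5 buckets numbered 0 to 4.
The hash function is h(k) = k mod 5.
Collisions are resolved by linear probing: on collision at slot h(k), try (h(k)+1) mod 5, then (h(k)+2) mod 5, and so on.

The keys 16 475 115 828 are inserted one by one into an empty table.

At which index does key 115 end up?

2

16: h=1 → slot 1
475: h=0 → slot 0
115: h=0, probe 0,1,2 → slot 2
828: h=3 → slot 3
Table: [475, 16, 115, 828, —]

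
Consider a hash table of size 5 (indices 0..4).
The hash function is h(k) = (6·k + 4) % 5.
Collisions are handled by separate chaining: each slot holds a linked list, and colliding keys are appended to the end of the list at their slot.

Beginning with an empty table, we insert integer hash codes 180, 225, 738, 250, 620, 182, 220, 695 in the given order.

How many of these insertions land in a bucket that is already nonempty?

5

180 → bucket 4
225 → bucket 4 (collision)
738 → bucket 2
250 → bucket 4 (collision)
620 → bucket 4 (collision)
182 → bucket 1
220 → bucket 4 (collision)
695 → bucket 4 (collision)
Final buckets:
0: ∅
1: 182
2: 738
3: ∅
4: 180 -> 225 -> 250 -> 620 -> 220 -> 695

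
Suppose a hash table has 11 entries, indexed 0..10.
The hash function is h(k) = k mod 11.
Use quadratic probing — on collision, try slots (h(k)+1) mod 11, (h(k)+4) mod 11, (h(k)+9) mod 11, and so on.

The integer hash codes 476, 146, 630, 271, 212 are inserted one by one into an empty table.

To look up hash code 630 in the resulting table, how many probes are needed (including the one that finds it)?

3

476 hashes to 3; slot 3 is free → place at 3.
146 hashes to 3; 3 taken → place at 4.
630 hashes to 3; 3,4 taken → place at 7.
271 hashes to 7; 7 taken → place at 8.
212 hashes to 3; 3,4,7 taken → place at 1.
Table: [—, 212, —, 476, 146, —, —, 630, 271, —, —]
Lookup 630: h=3, probe 3,4,7 → found at 7.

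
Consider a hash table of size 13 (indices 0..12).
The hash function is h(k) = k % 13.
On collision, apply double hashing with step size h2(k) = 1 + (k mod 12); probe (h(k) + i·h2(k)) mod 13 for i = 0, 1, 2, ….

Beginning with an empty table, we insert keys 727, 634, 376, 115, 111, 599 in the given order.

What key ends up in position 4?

Insert 727: h=12, slot 12 empty => index 12.
Insert 634: h=10, slot 10 empty => index 10.
Insert 376: h=12, h2=5, slot 12 occupied => index 4.
Insert 115: h=11, slot 11 empty => index 11.
Insert 111: h=7, slot 7 empty => index 7.
Insert 599: h=1, slot 1 empty => index 1.
Table: [-, 599, -, -, 376, -, -, 111, -, -, 634, 115, 727]

376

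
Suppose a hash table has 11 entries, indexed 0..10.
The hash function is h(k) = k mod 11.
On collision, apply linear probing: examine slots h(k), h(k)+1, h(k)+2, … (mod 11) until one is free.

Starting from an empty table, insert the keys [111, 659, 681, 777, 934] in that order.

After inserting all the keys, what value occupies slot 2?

934

111 hashes to 1; slot 1 is free → place at 1.
659 hashes to 10; slot 10 is free → place at 10.
681 hashes to 10; 10 taken → place at 0.
777 hashes to 7; slot 7 is free → place at 7.
934 hashes to 10; 10,0,1 taken → place at 2.
Table: [681, 111, 934, -, -, -, -, 777, -, -, 659]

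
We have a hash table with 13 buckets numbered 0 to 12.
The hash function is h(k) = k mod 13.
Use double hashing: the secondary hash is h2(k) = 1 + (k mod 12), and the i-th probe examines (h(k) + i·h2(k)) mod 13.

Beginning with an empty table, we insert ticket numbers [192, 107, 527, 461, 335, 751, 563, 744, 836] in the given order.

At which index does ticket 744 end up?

8

192 hashes to 10; slot 10 is free → place at 10.
107 hashes to 3; slot 3 is free → place at 3.
527 hashes to 7; slot 7 is free → place at 7.
461 hashes to 6; slot 6 is free → place at 6.
335 hashes to 10, h2=12; 10 taken → place at 9.
751 hashes to 10, h2=8; 10 taken → place at 5.
563 hashes to 4; slot 4 is free → place at 4.
744 hashes to 3, h2=1; 3,4,5,6,7 taken → place at 8.
836 hashes to 4, h2=9; 4 taken → place at 0.
Table: [836, _, _, 107, 563, 751, 461, 527, 744, 335, 192, _, _]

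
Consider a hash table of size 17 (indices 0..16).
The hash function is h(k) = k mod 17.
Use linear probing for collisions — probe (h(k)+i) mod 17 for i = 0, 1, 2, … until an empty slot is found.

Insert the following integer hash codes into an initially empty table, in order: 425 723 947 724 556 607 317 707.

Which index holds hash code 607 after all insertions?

14

425: h=0 → slot 0
723: h=9 → slot 9
947: h=12 → slot 12
724: h=10 → slot 10
556: h=12, probe 12,13 → slot 13
607: h=12, probe 12,13,14 → slot 14
317: h=11 → slot 11
707: h=10, probe 10,11,12,13,14,15 → slot 15
Table: [425, —, —, —, —, —, —, —, —, 723, 724, 317, 947, 556, 607, 707, —]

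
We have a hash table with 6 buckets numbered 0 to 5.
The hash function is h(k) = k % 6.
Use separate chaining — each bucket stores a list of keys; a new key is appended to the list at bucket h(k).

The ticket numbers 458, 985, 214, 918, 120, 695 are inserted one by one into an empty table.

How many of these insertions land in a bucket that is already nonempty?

1

458 → bucket 2
985 → bucket 1
214 → bucket 4
918 → bucket 0
120 → bucket 0 (collision)
695 → bucket 5
Final buckets:
0: 918 -> 120
1: 985
2: 458
3: —
4: 214
5: 695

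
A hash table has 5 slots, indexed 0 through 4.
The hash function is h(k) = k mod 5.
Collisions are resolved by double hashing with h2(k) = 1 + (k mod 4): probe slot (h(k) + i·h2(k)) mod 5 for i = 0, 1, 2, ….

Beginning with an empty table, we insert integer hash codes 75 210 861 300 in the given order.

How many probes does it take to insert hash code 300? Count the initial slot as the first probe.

3

Insert 75: h=0, slot 0 empty → index 0.
Insert 210: h=0, h2=3, slot 0 occupied → index 3.
Insert 861: h=1, slot 1 empty → index 1.
Insert 300: h=0, h2=1, slots 0,1 occupied → index 2.
Table: [75, 861, 300, 210, —]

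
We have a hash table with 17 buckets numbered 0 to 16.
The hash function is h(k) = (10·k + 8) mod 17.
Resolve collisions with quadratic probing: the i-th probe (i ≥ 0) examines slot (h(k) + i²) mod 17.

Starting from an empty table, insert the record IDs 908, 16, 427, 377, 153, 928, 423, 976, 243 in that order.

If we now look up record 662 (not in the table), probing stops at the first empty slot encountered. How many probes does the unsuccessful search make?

908: h=10 => slot 10
16: h=15 => slot 15
427: h=11 => slot 11
377: h=4 => slot 4
153: h=8 => slot 8
928: h=6 => slot 6
423: h=5 => slot 5
976: h=10, probe 10,11,14 => slot 14
243: h=7 => slot 7
Table: [_, _, _, _, 377, 423, 928, 243, 153, _, 908, 427, _, _, 976, 16, _]
Lookup 662: h=15, probe 15,16 → slot 16 empty, not found.

2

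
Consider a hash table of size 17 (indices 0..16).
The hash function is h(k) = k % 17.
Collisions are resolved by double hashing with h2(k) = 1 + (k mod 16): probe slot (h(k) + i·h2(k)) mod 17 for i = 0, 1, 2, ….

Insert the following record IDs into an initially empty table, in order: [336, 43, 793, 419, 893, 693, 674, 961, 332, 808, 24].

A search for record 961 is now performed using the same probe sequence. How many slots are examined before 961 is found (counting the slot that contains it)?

Insert 336: h=13, slot 13 empty -> index 13.
Insert 43: h=9, slot 9 empty -> index 9.
Insert 793: h=11, slot 11 empty -> index 11.
Insert 419: h=11, h2=4, slot 11 occupied -> index 15.
Insert 893: h=9, h2=14, slot 9 occupied -> index 6.
Insert 693: h=13, h2=6, slot 13 occupied -> index 2.
Insert 674: h=11, h2=3, slot 11 occupied -> index 14.
Insert 961: h=9, h2=2, slots 9,11,13,15 occupied -> index 0.
Insert 332: h=9, h2=13, slot 9 occupied -> index 5.
Insert 808: h=9, h2=9, slot 9 occupied -> index 1.
Insert 24: h=7, slot 7 empty -> index 7.
Table: [961, 808, 693, ∅, ∅, 332, 893, 24, ∅, 43, ∅, 793, ∅, 336, 674, 419, ∅]
Lookup 961: h=9, h2=2, probe 9,11,13,15,0 → found at 0.

5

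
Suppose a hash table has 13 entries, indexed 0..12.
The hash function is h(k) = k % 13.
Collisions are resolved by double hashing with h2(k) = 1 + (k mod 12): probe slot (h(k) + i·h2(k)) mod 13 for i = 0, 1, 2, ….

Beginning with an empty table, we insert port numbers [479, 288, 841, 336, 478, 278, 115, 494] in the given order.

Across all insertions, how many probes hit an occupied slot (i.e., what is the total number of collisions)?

2

479 hashes to 11; slot 11 is free -> place at 11.
288 hashes to 2; slot 2 is free -> place at 2.
841 hashes to 9; slot 9 is free -> place at 9.
336 hashes to 11, h2=1; 11 taken -> place at 12.
478 hashes to 10; slot 10 is free -> place at 10.
278 hashes to 5; slot 5 is free -> place at 5.
115 hashes to 11, h2=8; 11 taken -> place at 6.
494 hashes to 0; slot 0 is free -> place at 0.
Table: [494, ∅, 288, ∅, ∅, 278, 115, ∅, ∅, 841, 478, 479, 336]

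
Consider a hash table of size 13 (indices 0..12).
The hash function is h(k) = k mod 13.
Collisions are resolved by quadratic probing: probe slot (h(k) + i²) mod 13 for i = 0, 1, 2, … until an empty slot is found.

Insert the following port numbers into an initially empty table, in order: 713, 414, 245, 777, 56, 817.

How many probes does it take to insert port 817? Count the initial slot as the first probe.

Insert 713: h=11, slot 11 empty → index 11.
Insert 414: h=11, slot 11 occupied → index 12.
Insert 245: h=11, slots 11,12 occupied → index 2.
Insert 777: h=10, slot 10 empty → index 10.
Insert 56: h=4, slot 4 empty → index 4.
Insert 817: h=11, slots 11,12,2 occupied → index 7.
Table: [_, _, 245, _, 56, _, _, 817, _, _, 777, 713, 414]

4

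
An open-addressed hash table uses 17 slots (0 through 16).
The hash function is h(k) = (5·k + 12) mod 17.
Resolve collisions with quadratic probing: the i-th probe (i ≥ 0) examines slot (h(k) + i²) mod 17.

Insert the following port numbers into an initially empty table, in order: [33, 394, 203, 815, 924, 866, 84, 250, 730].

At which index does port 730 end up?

33 hashes to 7; slot 7 is free -> place at 7.
394 hashes to 10; slot 10 is free -> place at 10.
203 hashes to 7; 7 taken -> place at 8.
815 hashes to 7; 7,8 taken -> place at 11.
924 hashes to 8; 8 taken -> place at 9.
866 hashes to 7; 7,8,11 taken -> place at 16.
84 hashes to 7; 7,8,11,16 taken -> place at 6.
250 hashes to 4; slot 4 is free -> place at 4.
730 hashes to 7; 7,8,11,16,6 taken -> place at 15.
Table: [_, _, _, _, 250, _, 84, 33, 203, 924, 394, 815, _, _, _, 730, 866]

15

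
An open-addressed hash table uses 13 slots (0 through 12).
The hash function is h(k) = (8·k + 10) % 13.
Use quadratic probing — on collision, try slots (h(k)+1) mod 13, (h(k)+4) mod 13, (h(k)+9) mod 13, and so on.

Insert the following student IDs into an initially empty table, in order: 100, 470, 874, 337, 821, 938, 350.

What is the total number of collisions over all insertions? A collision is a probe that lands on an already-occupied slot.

5

100: h=4 → slot 4
470: h=0 → slot 0
874: h=8 → slot 8
337: h=2 → slot 2
821: h=0, probe 0,1 → slot 1
938: h=0, probe 0,1,4,9 → slot 9
350: h=2, probe 2,3 → slot 3
Table: [470, 821, 337, 350, 100, -, -, -, 874, 938, -, -, -]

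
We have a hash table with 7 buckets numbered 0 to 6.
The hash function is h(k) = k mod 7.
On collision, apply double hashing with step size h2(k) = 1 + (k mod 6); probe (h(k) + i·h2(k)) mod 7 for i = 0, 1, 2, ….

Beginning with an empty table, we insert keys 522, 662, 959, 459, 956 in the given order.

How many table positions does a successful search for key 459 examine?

2

522: h=4 -> slot 4
662: h=4, h2=3, probe 4,0 -> slot 0
959: h=0, h2=6, probe 0,6 -> slot 6
459: h=4, h2=4, probe 4,1 -> slot 1
956: h=4, h2=3, probe 4,0,3 -> slot 3
Table: [662, 459, _, 956, 522, _, 959]
Lookup 459: h=4, h2=4, probe 4,1 → found at 1.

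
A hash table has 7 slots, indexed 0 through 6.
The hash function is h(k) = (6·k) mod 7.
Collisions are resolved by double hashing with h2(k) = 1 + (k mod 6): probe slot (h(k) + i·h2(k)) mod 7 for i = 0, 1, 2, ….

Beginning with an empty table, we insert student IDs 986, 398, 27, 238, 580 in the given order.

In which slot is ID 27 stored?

986 hashes to 1; slot 1 is free => place at 1.
398 hashes to 1, h2=3; 1 taken => place at 4.
27 hashes to 1, h2=4; 1 taken => place at 5.
238 hashes to 0; slot 0 is free => place at 0.
580 hashes to 1, h2=5; 1 taken => place at 6.
Table: [238, 986, _, _, 398, 27, 580]

5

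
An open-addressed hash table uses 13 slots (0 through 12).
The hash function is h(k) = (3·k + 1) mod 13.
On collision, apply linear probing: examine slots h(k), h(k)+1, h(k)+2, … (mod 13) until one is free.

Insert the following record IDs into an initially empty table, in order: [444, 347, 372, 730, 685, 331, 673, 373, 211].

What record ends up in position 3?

Insert 444: h=7, slot 7 empty -> index 7.
Insert 347: h=2, slot 2 empty -> index 2.
Insert 372: h=12, slot 12 empty -> index 12.
Insert 730: h=7, slot 7 occupied -> index 8.
Insert 685: h=2, slot 2 occupied -> index 3.
Insert 331: h=6, slot 6 empty -> index 6.
Insert 673: h=5, slot 5 empty -> index 5.
Insert 373: h=2, slots 2,3 occupied -> index 4.
Insert 211: h=10, slot 10 empty -> index 10.
Table: [-, -, 347, 685, 373, 673, 331, 444, 730, -, 211, -, 372]

685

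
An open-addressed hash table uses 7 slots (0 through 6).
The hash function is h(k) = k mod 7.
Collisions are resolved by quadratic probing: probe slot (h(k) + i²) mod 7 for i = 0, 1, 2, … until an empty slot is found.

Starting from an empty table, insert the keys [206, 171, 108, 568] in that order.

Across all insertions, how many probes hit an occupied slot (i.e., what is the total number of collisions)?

3

206: h=3 → slot 3
171: h=3, probe 3,4 → slot 4
108: h=3, probe 3,4,0 → slot 0
568: h=1 → slot 1
Table: [108, 568, ∅, 206, 171, ∅, ∅]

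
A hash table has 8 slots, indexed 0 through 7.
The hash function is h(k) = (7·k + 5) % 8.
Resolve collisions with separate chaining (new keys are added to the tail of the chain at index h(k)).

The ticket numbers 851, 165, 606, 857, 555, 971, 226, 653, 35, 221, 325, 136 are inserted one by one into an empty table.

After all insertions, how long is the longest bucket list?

851 → bucket 2
165 → bucket 0
606 → bucket 7
857 → bucket 4
555 → bucket 2 (collision)
971 → bucket 2 (collision)
226 → bucket 3
653 → bucket 0 (collision)
35 → bucket 2 (collision)
221 → bucket 0 (collision)
325 → bucket 0 (collision)
136 → bucket 5
Final buckets:
0: 165 -> 653 -> 221 -> 325
1: -
2: 851 -> 555 -> 971 -> 35
3: 226
4: 857
5: 136
6: -
7: 606

4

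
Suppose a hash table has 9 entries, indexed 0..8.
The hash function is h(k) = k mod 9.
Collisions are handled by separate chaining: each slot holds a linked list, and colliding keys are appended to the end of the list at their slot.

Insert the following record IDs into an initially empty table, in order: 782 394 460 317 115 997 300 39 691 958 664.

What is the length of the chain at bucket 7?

5

Insert 782: h=8, bucket 8 empty → new chain.
Insert 394: h=7, bucket 7 empty → new chain.
Insert 460: h=1, bucket 1 empty → new chain.
Insert 317: h=2, bucket 2 empty → new chain.
Insert 115: h=7, bucket 7 nonempty → append to chain.
Insert 997: h=7, bucket 7 nonempty → append to chain.
Insert 300: h=3, bucket 3 empty → new chain.
Insert 39: h=3, bucket 3 nonempty → append to chain.
Insert 691: h=7, bucket 7 nonempty → append to chain.
Insert 958: h=4, bucket 4 empty → new chain.
Insert 664: h=7, bucket 7 nonempty → append to chain.
Final buckets:
0: .
1: 460
2: 317
3: 300 -> 39
4: 958
5: .
6: .
7: 394 -> 115 -> 997 -> 691 -> 664
8: 782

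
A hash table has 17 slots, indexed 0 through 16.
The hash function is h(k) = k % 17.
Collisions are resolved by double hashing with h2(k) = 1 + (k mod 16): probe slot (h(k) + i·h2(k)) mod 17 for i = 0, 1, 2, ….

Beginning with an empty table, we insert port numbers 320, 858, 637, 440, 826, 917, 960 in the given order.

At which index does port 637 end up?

320 hashes to 14; slot 14 is free => place at 14.
858 hashes to 8; slot 8 is free => place at 8.
637 hashes to 8, h2=14; 8 taken => place at 5.
440 hashes to 15; slot 15 is free => place at 15.
826 hashes to 10; slot 10 is free => place at 10.
917 hashes to 16; slot 16 is free => place at 16.
960 hashes to 8, h2=1; 8 taken => place at 9.
Table: [-, -, -, -, -, 637, -, -, 858, 960, 826, -, -, -, 320, 440, 917]

5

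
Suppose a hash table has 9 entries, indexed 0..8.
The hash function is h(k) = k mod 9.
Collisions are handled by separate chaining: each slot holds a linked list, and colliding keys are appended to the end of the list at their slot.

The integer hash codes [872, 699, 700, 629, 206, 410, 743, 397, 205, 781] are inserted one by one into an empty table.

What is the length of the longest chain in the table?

Insert 872: h=8, bucket 8 empty -> new chain.
Insert 699: h=6, bucket 6 empty -> new chain.
Insert 700: h=7, bucket 7 empty -> new chain.
Insert 629: h=8, bucket 8 nonempty -> append to chain.
Insert 206: h=8, bucket 8 nonempty -> append to chain.
Insert 410: h=5, bucket 5 empty -> new chain.
Insert 743: h=5, bucket 5 nonempty -> append to chain.
Insert 397: h=1, bucket 1 empty -> new chain.
Insert 205: h=7, bucket 7 nonempty -> append to chain.
Insert 781: h=7, bucket 7 nonempty -> append to chain.
Final buckets:
0: —
1: 397
2: —
3: —
4: —
5: 410 -> 743
6: 699
7: 700 -> 205 -> 781
8: 872 -> 629 -> 206

3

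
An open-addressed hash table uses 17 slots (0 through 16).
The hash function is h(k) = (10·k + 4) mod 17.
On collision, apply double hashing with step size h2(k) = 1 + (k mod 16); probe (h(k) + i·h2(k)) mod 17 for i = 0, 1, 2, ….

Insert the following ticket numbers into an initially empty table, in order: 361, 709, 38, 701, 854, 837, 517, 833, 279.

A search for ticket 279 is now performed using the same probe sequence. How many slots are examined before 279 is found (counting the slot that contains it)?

4

361 hashes to 10; slot 10 is free -> place at 10.
709 hashes to 5; slot 5 is free -> place at 5.
38 hashes to 10, h2=7; 10 taken -> place at 0.
701 hashes to 10, h2=14; 10 taken -> place at 7.
854 hashes to 10, h2=7; 10,0,7 taken -> place at 14.
837 hashes to 10, h2=6; 10 taken -> place at 16.
517 hashes to 6; slot 6 is free -> place at 6.
833 hashes to 4; slot 4 is free -> place at 4.
279 hashes to 6, h2=8; 6,14,5 taken -> place at 13.
Table: [38, _, _, _, 833, 709, 517, 701, _, _, 361, _, _, 279, 854, _, 837]
Lookup 279: h=6, h2=8, probe 6,14,5,13 → found at 13.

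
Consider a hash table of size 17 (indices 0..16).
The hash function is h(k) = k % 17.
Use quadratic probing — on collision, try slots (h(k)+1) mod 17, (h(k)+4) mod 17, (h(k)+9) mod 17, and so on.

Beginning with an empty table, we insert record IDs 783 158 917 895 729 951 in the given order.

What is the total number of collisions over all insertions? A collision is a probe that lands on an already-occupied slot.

783 hashes to 1; slot 1 is free → place at 1.
158 hashes to 5; slot 5 is free → place at 5.
917 hashes to 16; slot 16 is free → place at 16.
895 hashes to 11; slot 11 is free → place at 11.
729 hashes to 15; slot 15 is free → place at 15.
951 hashes to 16; 16 taken → place at 0.
Table: [951, 783, —, —, —, 158, —, —, —, —, —, 895, —, —, —, 729, 917]

1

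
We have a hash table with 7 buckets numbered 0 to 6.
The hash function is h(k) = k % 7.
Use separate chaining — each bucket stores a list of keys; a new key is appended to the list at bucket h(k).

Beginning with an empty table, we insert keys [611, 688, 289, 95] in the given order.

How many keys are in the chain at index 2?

611 -> bucket 2
688 -> bucket 2 (collision)
289 -> bucket 2 (collision)
95 -> bucket 4
Final buckets:
0: _
1: _
2: 611 -> 688 -> 289
3: _
4: 95
5: _
6: _

3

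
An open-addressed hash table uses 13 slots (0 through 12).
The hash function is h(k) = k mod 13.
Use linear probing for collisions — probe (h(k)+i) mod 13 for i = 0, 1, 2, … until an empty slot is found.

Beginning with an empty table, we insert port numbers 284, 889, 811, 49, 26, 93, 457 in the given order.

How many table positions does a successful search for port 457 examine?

2

284 hashes to 11; slot 11 is free → place at 11.
889 hashes to 5; slot 5 is free → place at 5.
811 hashes to 5; 5 taken → place at 6.
49 hashes to 10; slot 10 is free → place at 10.
26 hashes to 0; slot 0 is free → place at 0.
93 hashes to 2; slot 2 is free → place at 2.
457 hashes to 2; 2 taken → place at 3.
Table: [26, ∅, 93, 457, ∅, 889, 811, ∅, ∅, ∅, 49, 284, ∅]
Lookup 457: h=2, probe 2,3 → found at 3.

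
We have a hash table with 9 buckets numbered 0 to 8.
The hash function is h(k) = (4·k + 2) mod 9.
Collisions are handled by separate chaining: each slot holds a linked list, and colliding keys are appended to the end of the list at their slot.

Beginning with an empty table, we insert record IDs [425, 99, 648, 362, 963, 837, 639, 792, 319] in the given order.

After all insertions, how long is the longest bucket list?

6

425 → bucket 1
99 → bucket 2
648 → bucket 2 (collision)
362 → bucket 1 (collision)
963 → bucket 2 (collision)
837 → bucket 2 (collision)
639 → bucket 2 (collision)
792 → bucket 2 (collision)
319 → bucket 0
Final buckets:
0: 319
1: 425 -> 362
2: 99 -> 648 -> 963 -> 837 -> 639 -> 792
3: ∅
4: ∅
5: ∅
6: ∅
7: ∅
8: ∅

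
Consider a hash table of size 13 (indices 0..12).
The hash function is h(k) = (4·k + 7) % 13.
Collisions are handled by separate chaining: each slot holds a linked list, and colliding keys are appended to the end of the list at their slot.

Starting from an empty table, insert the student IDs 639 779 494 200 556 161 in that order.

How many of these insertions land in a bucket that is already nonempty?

1

639 → bucket 2
779 → bucket 3
494 → bucket 7
200 → bucket 1
556 → bucket 8
161 → bucket 1 (collision)
Final buckets:
0: -
1: 200 -> 161
2: 639
3: 779
4: -
5: -
6: -
7: 494
8: 556
9: -
10: -
11: -
12: -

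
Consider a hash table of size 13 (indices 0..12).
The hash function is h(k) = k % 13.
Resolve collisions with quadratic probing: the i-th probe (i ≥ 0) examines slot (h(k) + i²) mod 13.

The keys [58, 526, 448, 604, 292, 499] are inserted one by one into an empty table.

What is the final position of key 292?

58 hashes to 6; slot 6 is free → place at 6.
526 hashes to 6; 6 taken → place at 7.
448 hashes to 6; 6,7 taken → place at 10.
604 hashes to 6; 6,7,10 taken → place at 2.
292 hashes to 6; 6,7,10,2 taken → place at 9.
499 hashes to 5; slot 5 is free → place at 5.
Table: [—, —, 604, —, —, 499, 58, 526, —, 292, 448, —, —]

9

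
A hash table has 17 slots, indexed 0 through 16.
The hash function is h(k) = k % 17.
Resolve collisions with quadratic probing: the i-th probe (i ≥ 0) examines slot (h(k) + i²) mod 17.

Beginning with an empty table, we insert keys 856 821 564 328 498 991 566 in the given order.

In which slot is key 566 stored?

13

Insert 856: h=6, slot 6 empty => index 6.
Insert 821: h=5, slot 5 empty => index 5.
Insert 564: h=3, slot 3 empty => index 3.
Insert 328: h=5, slots 5,6 occupied => index 9.
Insert 498: h=5, slots 5,6,9 occupied => index 14.
Insert 991: h=5, slots 5,6,9,14 occupied => index 4.
Insert 566: h=5, slots 5,6,9,14,4 occupied => index 13.
Table: [-, -, -, 564, 991, 821, 856, -, -, 328, -, -, -, 566, 498, -, -]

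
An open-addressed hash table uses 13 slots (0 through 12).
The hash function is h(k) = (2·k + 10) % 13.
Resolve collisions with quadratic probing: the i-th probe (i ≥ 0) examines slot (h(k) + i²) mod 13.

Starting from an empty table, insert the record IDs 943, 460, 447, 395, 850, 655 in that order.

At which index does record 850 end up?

943 hashes to 11; slot 11 is free → place at 11.
460 hashes to 7; slot 7 is free → place at 7.
447 hashes to 7; 7 taken → place at 8.
395 hashes to 7; 7,8,11 taken → place at 3.
850 hashes to 7; 7,8,11,3 taken → place at 10.
655 hashes to 7; 7,8,11,3,10 taken → place at 6.
Table: [-, -, -, 395, -, -, 655, 460, 447, -, 850, 943, -]

10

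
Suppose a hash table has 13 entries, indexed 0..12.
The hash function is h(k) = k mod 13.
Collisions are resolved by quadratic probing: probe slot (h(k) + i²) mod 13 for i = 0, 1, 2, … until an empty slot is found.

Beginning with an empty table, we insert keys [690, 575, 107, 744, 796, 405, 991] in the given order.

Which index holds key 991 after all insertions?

690 hashes to 1; slot 1 is free -> place at 1.
575 hashes to 3; slot 3 is free -> place at 3.
107 hashes to 3; 3 taken -> place at 4.
744 hashes to 3; 3,4 taken -> place at 7.
796 hashes to 3; 3,4,7 taken -> place at 12.
405 hashes to 2; slot 2 is free -> place at 2.
991 hashes to 3; 3,4,7,12 taken -> place at 6.
Table: [—, 690, 405, 575, 107, —, 991, 744, —, —, —, —, 796]

6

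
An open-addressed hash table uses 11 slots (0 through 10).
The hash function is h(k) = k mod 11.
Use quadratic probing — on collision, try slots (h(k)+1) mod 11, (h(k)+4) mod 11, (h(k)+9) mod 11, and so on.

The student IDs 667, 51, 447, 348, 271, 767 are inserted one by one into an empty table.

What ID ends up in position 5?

667: h=7 -> slot 7
51: h=7, probe 7,8 -> slot 8
447: h=7, probe 7,8,0 -> slot 0
348: h=7, probe 7,8,0,5 -> slot 5
271: h=7, probe 7,8,0,5,1 -> slot 1
767: h=8, probe 8,9 -> slot 9
Table: [447, 271, _, _, _, 348, _, 667, 51, 767, _]

348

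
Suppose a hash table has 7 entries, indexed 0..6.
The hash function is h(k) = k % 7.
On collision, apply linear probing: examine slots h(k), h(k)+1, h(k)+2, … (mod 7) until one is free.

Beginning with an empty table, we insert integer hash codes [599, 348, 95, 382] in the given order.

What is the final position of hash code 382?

0

599 hashes to 4; slot 4 is free => place at 4.
348 hashes to 5; slot 5 is free => place at 5.
95 hashes to 4; 4,5 taken => place at 6.
382 hashes to 4; 4,5,6 taken => place at 0.
Table: [382, _, _, _, 599, 348, 95]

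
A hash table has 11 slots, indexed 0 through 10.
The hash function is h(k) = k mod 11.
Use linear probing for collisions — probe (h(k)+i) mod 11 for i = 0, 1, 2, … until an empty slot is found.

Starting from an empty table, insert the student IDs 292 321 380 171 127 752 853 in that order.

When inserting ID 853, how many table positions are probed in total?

5

292 hashes to 6; slot 6 is free => place at 6.
321 hashes to 2; slot 2 is free => place at 2.
380 hashes to 6; 6 taken => place at 7.
171 hashes to 6; 6,7 taken => place at 8.
127 hashes to 6; 6,7,8 taken => place at 9.
752 hashes to 4; slot 4 is free => place at 4.
853 hashes to 6; 6,7,8,9 taken => place at 10.
Table: [_, _, 321, _, 752, _, 292, 380, 171, 127, 853]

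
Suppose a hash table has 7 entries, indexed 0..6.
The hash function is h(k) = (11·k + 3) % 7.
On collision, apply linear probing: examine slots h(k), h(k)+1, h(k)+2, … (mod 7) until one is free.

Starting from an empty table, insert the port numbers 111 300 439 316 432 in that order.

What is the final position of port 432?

3

111: h=6 → slot 6
300: h=6, probe 6,0 → slot 0
439: h=2 → slot 2
316: h=0, probe 0,1 → slot 1
432: h=2, probe 2,3 → slot 3
Table: [300, 316, 439, 432, —, —, 111]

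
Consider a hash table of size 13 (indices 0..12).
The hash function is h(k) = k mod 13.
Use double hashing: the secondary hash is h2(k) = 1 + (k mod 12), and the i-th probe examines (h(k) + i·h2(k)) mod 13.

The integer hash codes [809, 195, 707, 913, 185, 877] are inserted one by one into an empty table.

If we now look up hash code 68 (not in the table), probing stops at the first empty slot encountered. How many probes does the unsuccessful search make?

2

809: h=3 -> slot 3
195: h=0 -> slot 0
707: h=5 -> slot 5
913: h=3, h2=2, probe 3,5,7 -> slot 7
185: h=3, h2=6, probe 3,9 -> slot 9
877: h=6 -> slot 6
Table: [195, ∅, ∅, 809, ∅, 707, 877, 913, ∅, 185, ∅, ∅, ∅]
Lookup 68: h=3, h2=9, probe 3,12 → slot 12 empty, not found.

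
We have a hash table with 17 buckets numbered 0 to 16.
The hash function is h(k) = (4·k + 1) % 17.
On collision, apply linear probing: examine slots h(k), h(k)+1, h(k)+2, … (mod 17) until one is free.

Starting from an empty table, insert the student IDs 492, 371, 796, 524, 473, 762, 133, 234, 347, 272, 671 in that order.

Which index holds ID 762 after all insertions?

10

492 hashes to 14; slot 14 is free → place at 14.
371 hashes to 6; slot 6 is free → place at 6.
796 hashes to 6; 6 taken → place at 7.
524 hashes to 6; 6,7 taken → place at 8.
473 hashes to 6; 6,7,8 taken → place at 9.
762 hashes to 6; 6,7,8,9 taken → place at 10.
133 hashes to 6; 6,7,8,9,10 taken → place at 11.
234 hashes to 2; slot 2 is free → place at 2.
347 hashes to 12; slot 12 is free → place at 12.
272 hashes to 1; slot 1 is free → place at 1.
671 hashes to 16; slot 16 is free → place at 16.
Table: [—, 272, 234, —, —, —, 371, 796, 524, 473, 762, 133, 347, —, 492, —, 671]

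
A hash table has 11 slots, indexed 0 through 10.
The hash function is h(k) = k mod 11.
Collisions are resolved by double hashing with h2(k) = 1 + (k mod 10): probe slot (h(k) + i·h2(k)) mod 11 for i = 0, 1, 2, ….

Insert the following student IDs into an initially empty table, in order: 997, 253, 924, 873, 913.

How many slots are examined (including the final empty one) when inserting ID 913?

997 hashes to 7; slot 7 is free -> place at 7.
253 hashes to 0; slot 0 is free -> place at 0.
924 hashes to 0, h2=5; 0 taken -> place at 5.
873 hashes to 4; slot 4 is free -> place at 4.
913 hashes to 0, h2=4; 0,4 taken -> place at 8.
Table: [253, _, _, _, 873, 924, _, 997, 913, _, _]

3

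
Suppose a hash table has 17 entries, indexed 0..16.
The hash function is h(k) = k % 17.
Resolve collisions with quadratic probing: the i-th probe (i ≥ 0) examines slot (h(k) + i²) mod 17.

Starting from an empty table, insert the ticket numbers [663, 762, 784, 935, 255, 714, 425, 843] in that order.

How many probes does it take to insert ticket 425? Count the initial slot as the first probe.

5

663 hashes to 0; slot 0 is free => place at 0.
762 hashes to 14; slot 14 is free => place at 14.
784 hashes to 2; slot 2 is free => place at 2.
935 hashes to 0; 0 taken => place at 1.
255 hashes to 0; 0,1 taken => place at 4.
714 hashes to 0; 0,1,4 taken => place at 9.
425 hashes to 0; 0,1,4,9 taken => place at 16.
843 hashes to 10; slot 10 is free => place at 10.
Table: [663, 935, 784, —, 255, —, —, —, —, 714, 843, —, —, —, 762, —, 425]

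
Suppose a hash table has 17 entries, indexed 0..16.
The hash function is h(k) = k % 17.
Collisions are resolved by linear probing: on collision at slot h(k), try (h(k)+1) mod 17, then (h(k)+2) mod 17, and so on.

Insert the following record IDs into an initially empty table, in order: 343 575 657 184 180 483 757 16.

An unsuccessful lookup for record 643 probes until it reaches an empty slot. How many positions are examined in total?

343 hashes to 3; slot 3 is free -> place at 3.
575 hashes to 14; slot 14 is free -> place at 14.
657 hashes to 11; slot 11 is free -> place at 11.
184 hashes to 14; 14 taken -> place at 15.
180 hashes to 10; slot 10 is free -> place at 10.
483 hashes to 7; slot 7 is free -> place at 7.
757 hashes to 9; slot 9 is free -> place at 9.
16 hashes to 16; slot 16 is free -> place at 16.
Table: [_, _, _, 343, _, _, _, 483, _, 757, 180, 657, _, _, 575, 184, 16]
Lookup 643: h=14, probe 14,15,16,0 → slot 0 empty, not found.

4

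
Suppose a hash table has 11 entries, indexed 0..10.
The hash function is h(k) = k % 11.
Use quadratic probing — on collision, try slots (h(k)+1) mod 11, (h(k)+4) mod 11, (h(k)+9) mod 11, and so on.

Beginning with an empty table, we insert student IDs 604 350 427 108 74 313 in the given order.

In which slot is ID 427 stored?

2

604: h=10 → slot 10
350: h=9 → slot 9
427: h=9, probe 9,10,2 → slot 2
108: h=9, probe 9,10,2,7 → slot 7
74: h=8 → slot 8
313: h=5 → slot 5
Table: [∅, ∅, 427, ∅, ∅, 313, ∅, 108, 74, 350, 604]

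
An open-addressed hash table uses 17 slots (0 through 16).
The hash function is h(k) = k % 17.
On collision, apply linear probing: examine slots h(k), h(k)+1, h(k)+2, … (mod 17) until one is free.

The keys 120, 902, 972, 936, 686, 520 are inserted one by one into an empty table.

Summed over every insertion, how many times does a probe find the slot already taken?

120 hashes to 1; slot 1 is free → place at 1.
902 hashes to 1; 1 taken → place at 2.
972 hashes to 3; slot 3 is free → place at 3.
936 hashes to 1; 1,2,3 taken → place at 4.
686 hashes to 6; slot 6 is free → place at 6.
520 hashes to 10; slot 10 is free → place at 10.
Table: [., 120, 902, 972, 936, ., 686, ., ., ., 520, ., ., ., ., ., .]

4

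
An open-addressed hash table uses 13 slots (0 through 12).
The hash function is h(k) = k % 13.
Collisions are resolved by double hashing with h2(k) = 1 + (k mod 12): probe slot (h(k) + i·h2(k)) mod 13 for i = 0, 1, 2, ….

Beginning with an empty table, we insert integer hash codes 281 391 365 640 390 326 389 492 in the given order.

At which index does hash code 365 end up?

7

Insert 281: h=8, slot 8 empty -> index 8.
Insert 391: h=1, slot 1 empty -> index 1.
Insert 365: h=1, h2=6, slot 1 occupied -> index 7.
Insert 640: h=3, slot 3 empty -> index 3.
Insert 390: h=0, slot 0 empty -> index 0.
Insert 326: h=1, h2=3, slot 1 occupied -> index 4.
Insert 389: h=12, slot 12 empty -> index 12.
Insert 492: h=11, slot 11 empty -> index 11.
Table: [390, 391, —, 640, 326, —, —, 365, 281, —, —, 492, 389]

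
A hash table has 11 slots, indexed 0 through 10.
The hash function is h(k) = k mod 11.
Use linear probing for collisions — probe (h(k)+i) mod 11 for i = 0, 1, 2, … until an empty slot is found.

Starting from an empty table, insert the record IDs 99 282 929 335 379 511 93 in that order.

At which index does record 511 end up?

9

Insert 99: h=0, slot 0 empty -> index 0.
Insert 282: h=7, slot 7 empty -> index 7.
Insert 929: h=5, slot 5 empty -> index 5.
Insert 335: h=5, slot 5 occupied -> index 6.
Insert 379: h=5, slots 5,6,7 occupied -> index 8.
Insert 511: h=5, slots 5,6,7,8 occupied -> index 9.
Insert 93: h=5, slots 5,6,7,8,9 occupied -> index 10.
Table: [99, _, _, _, _, 929, 335, 282, 379, 511, 93]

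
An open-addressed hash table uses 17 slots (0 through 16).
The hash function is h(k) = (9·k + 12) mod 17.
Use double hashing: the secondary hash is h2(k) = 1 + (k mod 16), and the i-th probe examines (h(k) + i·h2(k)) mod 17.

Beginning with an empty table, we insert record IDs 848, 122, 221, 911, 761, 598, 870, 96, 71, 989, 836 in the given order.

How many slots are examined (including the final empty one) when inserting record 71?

3

Insert 848: h=11, slot 11 empty => index 11.
Insert 122: h=5, slot 5 empty => index 5.
Insert 221: h=12, slot 12 empty => index 12.
Insert 911: h=0, slot 0 empty => index 0.
Insert 761: h=10, slot 10 empty => index 10.
Insert 598: h=5, h2=7, slots 5,12 occupied => index 2.
Insert 870: h=5, h2=7, slots 5,12,2 occupied => index 9.
Insert 96: h=9, h2=1, slots 9,10,11,12 occupied => index 13.
Insert 71: h=5, h2=8, slots 5,13 occupied => index 4.
Insert 989: h=5, h2=14, slots 5,2 occupied => index 16.
Insert 836: h=5, h2=5, slots 5,10 occupied => index 15.
Table: [911, _, 598, _, 71, 122, _, _, _, 870, 761, 848, 221, 96, _, 836, 989]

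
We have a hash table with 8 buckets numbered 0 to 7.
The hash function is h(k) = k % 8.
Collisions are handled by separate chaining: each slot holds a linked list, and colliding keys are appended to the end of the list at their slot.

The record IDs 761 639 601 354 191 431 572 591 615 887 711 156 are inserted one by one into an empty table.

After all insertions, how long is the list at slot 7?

761 -> bucket 1
639 -> bucket 7
601 -> bucket 1 (collision)
354 -> bucket 2
191 -> bucket 7 (collision)
431 -> bucket 7 (collision)
572 -> bucket 4
591 -> bucket 7 (collision)
615 -> bucket 7 (collision)
887 -> bucket 7 (collision)
711 -> bucket 7 (collision)
156 -> bucket 4 (collision)
Final buckets:
0: —
1: 761 -> 601
2: 354
3: —
4: 572 -> 156
5: —
6: —
7: 639 -> 191 -> 431 -> 591 -> 615 -> 887 -> 711

7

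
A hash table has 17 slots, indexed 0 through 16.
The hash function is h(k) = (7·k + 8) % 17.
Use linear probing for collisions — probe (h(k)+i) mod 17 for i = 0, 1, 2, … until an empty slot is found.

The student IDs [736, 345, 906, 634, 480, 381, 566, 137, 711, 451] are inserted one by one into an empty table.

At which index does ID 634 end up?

12

Insert 736: h=9, slot 9 empty → index 9.
Insert 345: h=9, slot 9 occupied → index 10.
Insert 906: h=9, slots 9,10 occupied → index 11.
Insert 634: h=9, slots 9,10,11 occupied → index 12.
Insert 480: h=2, slot 2 empty → index 2.
Insert 381: h=6, slot 6 empty → index 6.
Insert 566: h=9, slots 9,10,11,12 occupied → index 13.
Insert 137: h=15, slot 15 empty → index 15.
Insert 711: h=4, slot 4 empty → index 4.
Insert 451: h=3, slot 3 empty → index 3.
Table: [., ., 480, 451, 711, ., 381, ., ., 736, 345, 906, 634, 566, ., 137, .]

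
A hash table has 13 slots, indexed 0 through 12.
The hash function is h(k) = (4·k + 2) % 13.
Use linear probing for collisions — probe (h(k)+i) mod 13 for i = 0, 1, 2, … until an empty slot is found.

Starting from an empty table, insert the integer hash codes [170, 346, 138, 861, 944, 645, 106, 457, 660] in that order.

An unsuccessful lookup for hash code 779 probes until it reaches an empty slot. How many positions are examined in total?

5

170 hashes to 6; slot 6 is free -> place at 6.
346 hashes to 8; slot 8 is free -> place at 8.
138 hashes to 8; 8 taken -> place at 9.
861 hashes to 1; slot 1 is free -> place at 1.
944 hashes to 8; 8,9 taken -> place at 10.
645 hashes to 8; 8,9,10 taken -> place at 11.
106 hashes to 10; 10,11 taken -> place at 12.
457 hashes to 10; 10,11,12 taken -> place at 0.
660 hashes to 3; slot 3 is free -> place at 3.
Table: [457, 861, -, 660, -, -, 170, -, 346, 138, 944, 645, 106]
Lookup 779: h=11, probe 11,12,0,1,2 → slot 2 empty, not found.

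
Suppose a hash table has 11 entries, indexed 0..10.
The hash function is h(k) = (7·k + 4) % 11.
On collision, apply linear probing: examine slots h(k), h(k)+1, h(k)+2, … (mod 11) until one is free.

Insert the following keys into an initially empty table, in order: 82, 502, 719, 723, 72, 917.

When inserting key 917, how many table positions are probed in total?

2

82: h=6 => slot 6
502: h=9 => slot 9
719: h=10 => slot 10
723: h=5 => slot 5
72: h=2 => slot 2
917: h=10, probe 10,0 => slot 0
Table: [917, —, 72, —, —, 723, 82, —, —, 502, 719]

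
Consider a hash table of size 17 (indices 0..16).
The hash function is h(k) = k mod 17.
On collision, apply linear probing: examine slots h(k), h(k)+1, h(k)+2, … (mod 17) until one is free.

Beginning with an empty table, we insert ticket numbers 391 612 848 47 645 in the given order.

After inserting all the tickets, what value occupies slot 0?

391

391 hashes to 0; slot 0 is free -> place at 0.
612 hashes to 0; 0 taken -> place at 1.
848 hashes to 15; slot 15 is free -> place at 15.
47 hashes to 13; slot 13 is free -> place at 13.
645 hashes to 16; slot 16 is free -> place at 16.
Table: [391, 612, -, -, -, -, -, -, -, -, -, -, -, 47, -, 848, 645]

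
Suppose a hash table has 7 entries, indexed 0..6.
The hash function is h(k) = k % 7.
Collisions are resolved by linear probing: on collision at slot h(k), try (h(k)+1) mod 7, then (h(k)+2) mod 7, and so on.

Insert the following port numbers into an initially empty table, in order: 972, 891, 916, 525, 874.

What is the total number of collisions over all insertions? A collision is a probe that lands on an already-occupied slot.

6

972 hashes to 6; slot 6 is free → place at 6.
891 hashes to 2; slot 2 is free → place at 2.
916 hashes to 6; 6 taken → place at 0.
525 hashes to 0; 0 taken → place at 1.
874 hashes to 6; 6,0,1,2 taken → place at 3.
Table: [916, 525, 891, 874, ∅, ∅, 972]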